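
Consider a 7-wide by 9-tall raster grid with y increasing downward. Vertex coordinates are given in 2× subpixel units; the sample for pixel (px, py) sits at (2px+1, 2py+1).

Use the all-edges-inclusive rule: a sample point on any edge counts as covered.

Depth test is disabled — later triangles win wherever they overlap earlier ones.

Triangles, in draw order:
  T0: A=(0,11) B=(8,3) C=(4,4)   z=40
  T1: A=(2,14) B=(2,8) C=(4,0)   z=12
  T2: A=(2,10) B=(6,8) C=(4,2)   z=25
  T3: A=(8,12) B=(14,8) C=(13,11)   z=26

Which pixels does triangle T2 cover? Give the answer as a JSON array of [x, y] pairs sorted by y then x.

T0:
  2·area = 24  (B↔C swapped to make it positive)
  edge (0, 11)→(4, 4): d=(4,-7) inclusive
  edge (4, 4)→(8, 3): d=(4,-1) inclusive
  edge (8, 3)→(0, 11): d=(-8,8) inclusive
    (2,2)@(5, 5): e=[11,5,8] → X
    (3,2)@(7, 5): e=[25,7,-8] → .
    (1,3)@(3, 7): e=[5,11,8] → X
    (2,3)@(5, 7): e=[19,13,-8] → .
    (1,4)@(3, 9): e=[13,19,-8] → .
  covered (2 px):
    . . . . . . .
    . . . . . . .
    . . X . . . .
    . X . . . . .
    . . . . . . .
    . . . . . . .
    . . . . . . .
    . . . . . . .
    . . . . . . .
T1:
  2·area = 12
  edge (2, 14)→(2, 8): d=(0,-6) inclusive
  edge (2, 8)→(4, 0): d=(2,-8) inclusive
  edge (4, 0)→(2, 14): d=(-2,14) inclusive
    (1,2)@(3, 5): e=[6,2,4] → X
    (2,2)@(5, 5): e=[18,18,-24] → .
    (1,3)@(3, 7): e=[6,6,0] → X  [on edge]
    (2,3)@(5, 7): e=[18,22,-28] → .
    (1,4)@(3, 9): e=[6,10,-4] → .
  covered (2 px):
    . . . . . . .
    . . . . . . .
    . X . . . . .
    . X . . . . .
    . . . . . . .
    . . . . . . .
    . . . . . . .
    . . . . . . .
    . . . . . . .
T2:
  2·area = 28  (B↔C swapped to make it positive)
  edge (2, 10)→(4, 2): d=(2,-8) inclusive
  edge (4, 2)→(6, 8): d=(2,6) inclusive
  edge (6, 8)→(2, 10): d=(-4,2) inclusive
    (2,2)@(5, 5): e=[14,0,14] → X  [on edge]
    (3,2)@(7, 5): e=[30,-12,10] → .
    (1,3)@(3, 7): e=[2,16,10] → X
    (3,3)@(7, 7): e=[34,-8,2] → .
    (1,4)@(3, 9): e=[6,20,2] → X
    (2,4)@(5, 9): e=[22,8,-2] → .
    (1,5)@(3, 11): e=[10,24,-6] → .
    (3,5)@(7, 11): e=[42,0,-14] → .  [on edge]
    (4,8)@(9, 17): e=[70,0,-42] → .  [on edge]
  covered (4 px):
    . . . . . . .
    . . . . . . .
    . . X . . . .
    . X X . . . .
    . X . . . . .
    . . . . . . .
    . . . . . . .
    . . . . . . .
    . . . . . . .
T3:
  2·area = 14
  edge (8, 12)→(14, 8): d=(6,-4) inclusive
  edge (14, 8)→(13, 11): d=(-1,3) inclusive
  edge (13, 11)→(8, 12): d=(-5,1) inclusive
    (6,4)@(13, 9): e=[2,2,10] → X
    (5,5)@(11, 11): e=[6,6,2] → X
    (6,5)@(13, 11): e=[14,0,0] → X  [on edge]
    (1,6)@(3, 13): e=[-14,28,0] → .  [on edge]
    (5,6)@(11, 13): e=[18,4,-8] → .
    (6,6)@(13, 13): e=[26,-2,-10] → .
    (5,8)@(11, 17): e=[42,0,-28] → .  [on edge]
  covered (3 px):
    . . . . . . .
    . . . . . . .
    . . . . . . .
    . . . . . . .
    . . . . . . X
    . . . . . X X
    . . . . . . .
    . . . . . . .
    . . . . . . .

Answer: [[2,2],[1,3],[2,3],[1,4]]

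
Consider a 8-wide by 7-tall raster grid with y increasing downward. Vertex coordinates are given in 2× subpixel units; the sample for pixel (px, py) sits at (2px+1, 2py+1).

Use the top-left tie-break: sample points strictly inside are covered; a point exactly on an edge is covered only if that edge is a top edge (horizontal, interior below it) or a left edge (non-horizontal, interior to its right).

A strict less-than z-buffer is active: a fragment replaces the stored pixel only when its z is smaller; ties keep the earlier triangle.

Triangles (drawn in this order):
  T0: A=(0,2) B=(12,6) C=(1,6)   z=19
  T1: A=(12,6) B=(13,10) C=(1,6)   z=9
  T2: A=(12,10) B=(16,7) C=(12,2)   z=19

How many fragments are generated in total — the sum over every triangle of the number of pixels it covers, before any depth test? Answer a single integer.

T0:
  2·area = 44
  edge (0, 2)→(12, 6): d=(12,4) right/bottom  bias=-1
  edge (12, 6)→(1, 6): d=(-11,0) right/bottom  bias=-1
  edge (1, 6)→(0, 2): d=(-1,-4) top-left  bias=+0
    (0,1)@(1, 3): e=[8,33,3] → #
    (1,1)@(3, 3): e=[0,33,11] → ·  [on edge]
    (0,2)@(1, 5): e=[32,11,1] → #
    (1,2)@(3, 5): e=[24,11,9] → #
    (2,2)@(5, 5): e=[16,11,17] → #
    (3,2)@(7, 5): e=[8,11,25] → #
    (4,2)@(9, 5): e=[0,11,33] → ·  [on edge]
    (0,3)@(1, 7): e=[56,-11,-1] → ·
    (1,3)@(3, 7): e=[48,-11,7] → ·
    (2,3)@(5, 7): e=[40,-11,15] → ·
    (3,3)@(7, 7): e=[32,-11,23] → ·
    (7,3)@(15, 7): e=[0,-11,55] → ·  [on edge]
  covered (5 px):
    · · · · · · · ·
    # · · · · · · ·
    # # # # · · · ·
    · · · · · · · ·
    · · · · · · · ·
    · · · · · · · ·
    · · · · · · · ·
T1:
  2·area = 44
  edge (12, 6)→(13, 10): d=(1,4) right/bottom  bias=-1
  edge (13, 10)→(1, 6): d=(-12,-4) top-left  bias=+0
  edge (1, 6)→(12, 6): d=(11,0) top-left  bias=+0
    (2,3)@(5, 7): e=[29,4,11] → #
    (3,3)@(7, 7): e=[21,12,11] → #
    (4,3)@(9, 7): e=[13,20,11] → #
    (5,3)@(11, 7): e=[5,28,11] → #
    (6,3)@(13, 7): e=[-3,36,11] → ·
    (2,4)@(5, 9): e=[31,-20,33] → ·
    (3,4)@(7, 9): e=[23,-12,33] → ·
    (4,4)@(9, 9): e=[15,-4,33] → ·
    (5,4)@(11, 9): e=[7,4,33] → #
    (6,4)@(13, 9): e=[-1,12,33] → ·
    (5,5)@(11, 11): e=[9,-20,55] → ·
  covered (5 px):
    · · · · · · · ·
    · · · · · · · ·
    · · · · · · · ·
    · · # # # # · ·
    · · · · · # · ·
    · · · · · · · ·
    · · · · · · · ·
T2:
  2·area = 32  (B↔C swapped to make it positive)
  edge (12, 10)→(12, 2): d=(0,-8) top-left  bias=+0
  edge (12, 2)→(16, 7): d=(4,5) right/bottom  bias=-1
  edge (16, 7)→(12, 10): d=(-4,3) right/bottom  bias=-1
    (6,2)@(13, 5): e=[8,7,17] → #
    (7,2)@(15, 5): e=[24,-3,11] → ·
    (6,3)@(13, 7): e=[8,15,9] → #
    (7,3)@(15, 7): e=[24,5,3] → #
    (6,4)@(13, 9): e=[8,23,1] → #
    (7,4)@(15, 9): e=[24,13,-5] → ·
    (6,5)@(13, 11): e=[8,31,-7] → ·
  covered (4 px):
    · · · · · · · ·
    · · · · · · · ·
    · · · · · · # ·
    · · · · · · # #
    · · · · · · # ·
    · · · · · · · ·
    · · · · · · · ·

Result: 14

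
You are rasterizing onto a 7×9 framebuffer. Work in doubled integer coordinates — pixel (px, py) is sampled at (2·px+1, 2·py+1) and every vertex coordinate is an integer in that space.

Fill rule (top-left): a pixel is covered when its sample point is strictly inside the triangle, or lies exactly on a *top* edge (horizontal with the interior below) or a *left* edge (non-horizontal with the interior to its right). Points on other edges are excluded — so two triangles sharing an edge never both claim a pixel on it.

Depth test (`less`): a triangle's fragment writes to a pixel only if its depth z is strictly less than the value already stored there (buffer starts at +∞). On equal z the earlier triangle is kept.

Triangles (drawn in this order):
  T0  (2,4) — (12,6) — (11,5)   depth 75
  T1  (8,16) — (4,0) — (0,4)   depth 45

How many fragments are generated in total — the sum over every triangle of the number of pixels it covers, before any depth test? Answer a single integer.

T0:
  2·area = 8  (B↔C swapped to make it positive)
  edge (2, 4)→(11, 5): d=(9,1) right/bottom  bias=-1
  edge (11, 5)→(12, 6): d=(1,1) right/bottom  bias=-1
  edge (12, 6)→(2, 4): d=(-10,-2) top-left  bias=+0
    (3,0)@(7, 1): e=[-32,0,40] → ·  [on edge]
    (4,1)@(9, 3): e=[-16,0,24] → ·  [on edge]
    (3,2)@(7, 5): e=[4,4,0] → #  [on edge]
    (4,2)@(9, 5): e=[2,2,4] → #
    (5,2)@(11, 5): e=[0,0,8] → ·  [on edge]
    (3,3)@(7, 7): e=[22,6,-20] → ·
    (4,3)@(9, 7): e=[20,4,-16] → ·
    (6,3)@(13, 7): e=[16,0,-8] → ·  [on edge]
  covered (2 px):
    · · · · · · ·
    · · · · · · ·
    · · · # # · ·
    · · · · · · ·
    · · · · · · ·
    · · · · · · ·
    · · · · · · ·
    · · · · · · ·
    · · · · · · ·
T1:
  2·area = 80  (B↔C swapped to make it positive)
  edge (8, 16)→(0, 4): d=(-8,-12) top-left  bias=+0
  edge (0, 4)→(4, 0): d=(4,-4) top-left  bias=+0
  edge (4, 0)→(8, 16): d=(4,16) right/bottom  bias=-1
    (1,0)@(3, 1): e=[60,0,20] → #  [on edge]
    (2,0)@(5, 1): e=[84,8,-12] → ·
    (0,1)@(1, 3): e=[20,0,60] → #  [on edge]
    (2,1)@(5, 3): e=[68,16,-4] → ·
    (0,2)@(1, 5): e=[4,8,68] → #
    (2,2)@(5, 5): e=[52,24,4] → #
    (3,2)@(7, 5): e=[76,32,-28] → ·
    (0,3)@(1, 7): e=[-12,16,76] → ·
    (1,3)@(3, 7): e=[12,24,44] → #
    (3,3)@(7, 7): e=[60,40,-20] → ·
    (1,4)@(3, 9): e=[-4,32,52] → ·
    (2,4)@(5, 9): e=[20,40,20] → #
  covered (11 px):
    · # · · · · ·
    # # · · · · ·
    # # # · · · ·
    · # # · · · ·
    · · # · · · ·
    · · # · · · ·
    · · · # · · ·
    · · · · · · ·
    · · · · · · ·

Final: 13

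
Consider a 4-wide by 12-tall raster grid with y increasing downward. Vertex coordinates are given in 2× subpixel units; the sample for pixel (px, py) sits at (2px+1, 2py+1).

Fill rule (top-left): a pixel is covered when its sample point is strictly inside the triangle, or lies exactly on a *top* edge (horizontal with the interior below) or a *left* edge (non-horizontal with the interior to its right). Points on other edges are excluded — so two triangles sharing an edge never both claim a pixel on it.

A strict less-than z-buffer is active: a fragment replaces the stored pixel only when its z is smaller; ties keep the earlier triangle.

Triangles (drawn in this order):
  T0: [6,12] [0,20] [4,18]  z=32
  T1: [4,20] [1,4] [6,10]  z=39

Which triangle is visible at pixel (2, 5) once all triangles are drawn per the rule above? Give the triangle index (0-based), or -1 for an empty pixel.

T0:
  2·area = 20  (B↔C swapped to make it positive)
  edge (6, 12)→(4, 18): d=(-2,6) right/bottom  bias=-1
  edge (4, 18)→(0, 20): d=(-4,2) right/bottom  bias=-1
  edge (0, 20)→(6, 12): d=(6,-8) top-left  bias=+0
    (3,4)@(7, 9): e=[0,30,-10] → .  [on edge]
    (2,7)@(5, 15): e=[0,10,10] → .  [on edge]
    (1,8)@(3, 17): e=[8,6,6] → X
    (2,8)@(5, 17): e=[-4,2,22] → .
    (0,9)@(1, 19): e=[16,2,2] → X
    (1,9)@(3, 19): e=[4,-2,18] → .
    (0,10)@(1, 21): e=[12,-6,14] → .
    (1,10)@(3, 21): e=[0,-10,30] → .  [on edge]
  covered (2 px):
    . . . .
    . . . .
    . . . .
    . . . .
    . . . .
    . . . .
    . . . .
    . . . .
    . X . .
    X . . .
    . . . .
    . . . .
T1:
  2·area = 62
  edge (4, 20)→(1, 4): d=(-3,-16) top-left  bias=+0
  edge (1, 4)→(6, 10): d=(5,6) right/bottom  bias=-1
  edge (6, 10)→(4, 20): d=(-2,10) right/bottom  bias=-1
    (3,2)@(7, 5): e=[93,-31,0] → .  [on edge]
    (1,3)@(3, 7): e=[23,3,36] → X
    (2,3)@(5, 7): e=[55,-9,16] → .
    (1,4)@(3, 9): e=[17,13,32] → X
    (2,4)@(5, 9): e=[49,1,12] → X
    (3,4)@(7, 9): e=[81,-11,-8] → .
    (1,5)@(3, 11): e=[11,23,28] → X
    (3,5)@(7, 11): e=[75,-1,-12] → .
    (1,6)@(3, 13): e=[5,33,24] → X
    (3,6)@(7, 13): e=[69,9,-16] → .
    (1,7)@(3, 15): e=[-1,43,20] → .
    (2,7)@(5, 15): e=[31,31,0] → .  [on edge]
  covered (7 px):
    . . . .
    . . . .
    . . . .
    . X . .
    . X X .
    . X X .
    . X X .
    . . . .
    . . . .
    . . . .
    . . . .
    . . . .

Z-buffer (winner per pixel, '.' = empty):
  . . . .
  . . . .
  . . . .
  . 1 . .
  . 1 1 .
  . 1 1 .
  . 1 1 .
  . . . .
  . 0 . .
  0 . . .
  . . . .
  . . . .

Result: 1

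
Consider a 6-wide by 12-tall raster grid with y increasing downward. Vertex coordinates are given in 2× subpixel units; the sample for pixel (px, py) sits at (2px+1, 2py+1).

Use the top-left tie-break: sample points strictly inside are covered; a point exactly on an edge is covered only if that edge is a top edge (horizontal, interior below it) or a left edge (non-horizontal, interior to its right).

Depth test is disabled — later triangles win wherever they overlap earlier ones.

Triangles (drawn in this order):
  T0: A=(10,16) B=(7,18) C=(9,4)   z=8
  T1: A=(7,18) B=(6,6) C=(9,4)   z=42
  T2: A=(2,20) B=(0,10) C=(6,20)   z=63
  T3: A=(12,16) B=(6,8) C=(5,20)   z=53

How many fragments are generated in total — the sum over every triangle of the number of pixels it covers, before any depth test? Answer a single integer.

T0:
  2·area = 38
  edge (10, 16)→(7, 18): d=(-3,2) right/bottom  bias=-1
  edge (7, 18)→(9, 4): d=(2,-14) top-left  bias=+0
  edge (9, 4)→(10, 16): d=(1,12) right/bottom  bias=-1
    (4,2)@(9, 5): e=[35,2,1] → X
    (5,2)@(11, 5): e=[31,30,-23] → .
    (4,3)@(9, 7): e=[29,6,3] → X
    (5,3)@(11, 7): e=[25,34,-21] → .
    (4,4)@(9, 9): e=[23,10,5] → X
    (5,4)@(11, 9): e=[19,38,-19] → .
    (4,5)@(9, 11): e=[17,14,7] → X
    (5,5)@(11, 11): e=[13,42,-17] → .
    (4,6)@(9, 13): e=[11,18,9] → X
    (5,6)@(11, 13): e=[7,46,-15] → .
    (4,7)@(9, 15): e=[5,22,11] → X
    (5,7)@(11, 15): e=[1,50,-13] → .
  covered (6 px):
    . . . . . .
    . . . . . .
    . . . . X .
    . . . . X .
    . . . . X .
    . . . . X .
    . . . . X .
    . . . . X .
    . . . . . .
    . . . . . .
    . . . . . .
    . . . . . .
T1:
  2·area = 38
  edge (7, 18)→(6, 6): d=(-1,-12) top-left  bias=+0
  edge (6, 6)→(9, 4): d=(3,-2) top-left  bias=+0
  edge (9, 4)→(7, 18): d=(-2,14) right/bottom  bias=-1
    (3,3)@(7, 7): e=[11,5,22] → X
    (4,3)@(9, 7): e=[35,9,-6] → .
    (3,4)@(7, 9): e=[9,11,18] → X
    (4,4)@(9, 9): e=[33,15,-10] → .
    (3,5)@(7, 11): e=[7,17,14] → X
    (4,5)@(9, 11): e=[31,21,-14] → .
    (3,6)@(7, 13): e=[5,23,10] → X
    (4,6)@(9, 13): e=[29,27,-18] → .
    (3,7)@(7, 15): e=[3,29,6] → X
    (4,7)@(9, 15): e=[27,33,-22] → .
    (3,8)@(7, 17): e=[1,35,2] → X
    (4,8)@(9, 17): e=[25,39,-26] → .
  covered (6 px):
    . . . . . .
    . . . . . .
    . . . . . .
    . . . X . .
    . . . X . .
    . . . X . .
    . . . X . .
    . . . X . .
    . . . X . .
    . . . . . .
    . . . . . .
    . . . . . .
T2:
  2·area = 40
  edge (2, 20)→(0, 10): d=(-2,-10) top-left  bias=+0
  edge (0, 10)→(6, 20): d=(6,10) right/bottom  bias=-1
  edge (6, 20)→(2, 20): d=(-4,0) right/bottom  bias=-1
    (0,6)@(1, 13): e=[4,8,28] → X
    (1,6)@(3, 13): e=[24,-12,28] → .
    (0,7)@(1, 15): e=[0,20,20] → X  [on edge]
    (1,7)@(3, 15): e=[20,0,20] → .  [on edge]
    (0,8)@(1, 17): e=[-4,32,12] → .
    (1,8)@(3, 17): e=[16,12,12] → X
    (2,8)@(5, 17): e=[36,-8,12] → .
    (1,9)@(3, 19): e=[12,24,4] → X
    (2,9)@(5, 19): e=[32,4,4] → X
    (3,9)@(7, 19): e=[52,-16,4] → .
    (1,10)@(3, 21): e=[8,36,-4] → .
    (2,10)@(5, 21): e=[28,16,-4] → .
  covered (5 px):
    . . . . . .
    . . . . . .
    . . . . . .
    . . . . . .
    . . . . . .
    . . . . . .
    X . . . . .
    X . . . . .
    . X . . . .
    . X X . . .
    . . . . . .
    . . . . . .
T3:
  2·area = 80  (B↔C swapped to make it positive)
  edge (12, 16)→(5, 20): d=(-7,4) right/bottom  bias=-1
  edge (5, 20)→(6, 8): d=(1,-12) top-left  bias=+0
  edge (6, 8)→(12, 16): d=(6,8) right/bottom  bias=-1
    (3,5)@(7, 11): e=[55,15,10] → X
    (4,5)@(9, 11): e=[47,39,-6] → .
    (3,6)@(7, 13): e=[41,17,22] → X
    (4,6)@(9, 13): e=[33,41,6] → X
    (5,6)@(11, 13): e=[25,65,-10] → .
    (3,7)@(7, 15): e=[27,19,34] → X
    (5,7)@(11, 15): e=[11,67,2] → X
    (3,8)@(7, 17): e=[13,21,46] → X
    (5,8)@(11, 17): e=[-3,69,14] → .
    (3,9)@(7, 19): e=[-1,23,58] → .
    (4,9)@(9, 19): e=[-9,47,42] → .
  covered (8 px):
    . . . . . .
    . . . . . .
    . . . . . .
    . . . . . .
    . . . . . .
    . . . X . .
    . . . X X .
    . . . X X X
    . . . X X .
    . . . . . .
    . . . . . .
    . . . . . .

Final: 25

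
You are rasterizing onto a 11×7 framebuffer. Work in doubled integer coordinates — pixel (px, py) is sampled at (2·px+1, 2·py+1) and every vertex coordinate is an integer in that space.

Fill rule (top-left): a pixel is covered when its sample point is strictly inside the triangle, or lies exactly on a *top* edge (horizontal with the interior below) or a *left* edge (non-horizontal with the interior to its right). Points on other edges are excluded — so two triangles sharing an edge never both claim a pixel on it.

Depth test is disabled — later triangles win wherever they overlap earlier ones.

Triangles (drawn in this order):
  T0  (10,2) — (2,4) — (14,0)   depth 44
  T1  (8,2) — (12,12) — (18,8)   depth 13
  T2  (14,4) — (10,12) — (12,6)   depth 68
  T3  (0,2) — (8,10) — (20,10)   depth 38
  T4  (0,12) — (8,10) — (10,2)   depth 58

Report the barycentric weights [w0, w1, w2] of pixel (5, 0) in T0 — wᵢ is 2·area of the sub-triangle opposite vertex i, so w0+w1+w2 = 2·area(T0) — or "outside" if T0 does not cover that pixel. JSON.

T0:
  2·area = 8
  edge (10, 2)→(2, 4): d=(-8,2) right/bottom  bias=-1
  edge (2, 4)→(14, 0): d=(12,-4) top-left  bias=+0
  edge (14, 0)→(10, 2): d=(-4,2) right/bottom  bias=-1
    (5,0)@(11, 1): e=[6,0,2] → █  [on edge]
    (6,0)@(13, 1): e=[2,8,-2] → ·
    (2,1)@(5, 3): e=[2,0,6] → █  [on edge]
    (3,1)@(7, 3): e=[-2,8,2] → ·
    (5,1)@(11, 3): e=[-10,24,-6] → ·
    (2,2)@(5, 5): e=[-14,24,-2] → ·
  covered (2 px):
    · · · · · █ · · · · ·
    · · █ · · · · · · · ·
    · · · · · · · · · · ·
    · · · · · · · · · · ·
    · · · · · · · · · · ·
    · · · · · · · · · · ·
    · · · · · · · · · · ·
T1:
  2·area = 76  (B↔C swapped to make it positive)
  edge (8, 2)→(18, 8): d=(10,6) right/bottom  bias=-1
  edge (18, 8)→(12, 12): d=(-6,4) right/bottom  bias=-1
  edge (12, 12)→(8, 2): d=(-4,-10) top-left  bias=+0
    (4,1)@(9, 3): e=[4,66,6] → █
    (5,1)@(11, 3): e=[-8,58,26] → ·
    (4,2)@(9, 5): e=[24,54,-2] → ·
    (5,2)@(11, 5): e=[12,46,18] → █
    (6,2)@(13, 5): e=[0,38,38] → ·  [on edge]
    (5,3)@(11, 7): e=[32,34,10] → █
    (6,3)@(13, 7): e=[20,26,30] → █
    (7,3)@(15, 7): e=[8,18,50] → █
    (8,3)@(17, 7): e=[-4,10,70] → ·
    (5,4)@(11, 9): e=[52,22,2] → █
    (8,4)@(17, 9): e=[16,-2,62] → ·
    (5,5)@(11, 11): e=[72,10,-6] → ·
  covered (9 px):
    · · · · · · · · · · ·
    · · · · █ · · · · · ·
    · · · · · █ · · · · ·
    · · · · · █ █ █ · · ·
    · · · · · █ █ █ · · ·
    · · · · · · █ · · · ·
    · · · · · · · · · · ·
T2:
  2·area = 8
  edge (14, 4)→(10, 12): d=(-4,8) right/bottom  bias=-1
  edge (10, 12)→(12, 6): d=(2,-6) top-left  bias=+0
  edge (12, 6)→(14, 4): d=(2,-2) top-left  bias=+0
    (8,0)@(17, 1): e=[-12,20,0] → ·  [on edge]
    (6,1)@(13, 3): e=[12,0,-4] → ·  [on edge]
    (7,1)@(15, 3): e=[-4,12,0] → ·  [on edge]
    (6,2)@(13, 5): e=[4,4,0] → █  [on edge]
    (7,2)@(15, 5): e=[-12,16,4] → ·
    (5,3)@(11, 7): e=[12,-4,0] → ·  [on edge]
    (6,3)@(13, 7): e=[-4,8,4] → ·
    (4,4)@(9, 9): e=[20,-12,0] → ·  [on edge]
    (5,4)@(11, 9): e=[4,0,4] → █  [on edge]
    (6,4)@(13, 9): e=[-12,12,8] → ·
    (3,5)@(7, 11): e=[28,-20,0] → ·  [on edge]
    (5,5)@(11, 11): e=[-4,4,8] → ·
    (2,6)@(5, 13): e=[36,-28,0] → ·  [on edge]
  covered (2 px):
    · · · · · · · · · · ·
    · · · · · · · · · · ·
    · · · · · · █ · · · ·
    · · · · · · · · · · ·
    · · · · · █ · · · · ·
    · · · · · · · · · · ·
    · · · · · · · · · · ·
T3:
  2·area = 96  (B↔C swapped to make it positive)
  edge (0, 2)→(20, 10): d=(20,8) right/bottom  bias=-1
  edge (20, 10)→(8, 10): d=(-12,0) right/bottom  bias=-1
  edge (8, 10)→(0, 2): d=(-8,-8) top-left  bias=+0
    (0,1)@(1, 3): e=[12,84,0] → █  [on edge]
    (1,1)@(3, 3): e=[-4,84,16] → ·
    (0,2)@(1, 5): e=[52,60,-16] → ·
    (1,2)@(3, 5): e=[36,60,0] → █  [on edge]
    (2,2)@(5, 5): e=[20,60,16] → █
    (3,2)@(7, 5): e=[4,60,32] → █
    (4,2)@(9, 5): e=[-12,60,48] → ·
    (1,3)@(3, 7): e=[76,36,-16] → ·
    (2,3)@(5, 7): e=[60,36,0] → █  [on edge]
    (4,3)@(9, 7): e=[28,36,32] → █
    (5,3)@(11, 7): e=[12,36,48] → █
    (6,3)@(13, 7): e=[-4,36,64] → ·
    (3,4)@(7, 9): e=[84,12,0] → █  [on edge]
    (4,5)@(9, 11): e=[108,-12,0] → ·  [on edge]
    (5,6)@(11, 13): e=[132,-36,0] → ·  [on edge]
  covered (14 px):
    · · · · · · · · · · ·
    █ · · · · · · · · · ·
    · █ █ █ · · · · · · ·
    · · █ █ █ █ · · · · ·
    · · · █ █ █ █ █ █ · ·
    · · · · · · · · · · ·
    · · · · · · · · · · ·
T4:
  2·area = 60  (B↔C swapped to make it positive)
  edge (0, 12)→(10, 2): d=(10,-10) top-left  bias=+0
  edge (10, 2)→(8, 10): d=(-2,8) right/bottom  bias=-1
  edge (8, 10)→(0, 12): d=(-8,2) right/bottom  bias=-1
    (5,0)@(11, 1): e=[0,-6,66] → ·  [on edge]
    (4,1)@(9, 3): e=[0,6,54] → █  [on edge]
    (5,1)@(11, 3): e=[20,-10,50] → ·
    (3,2)@(7, 5): e=[0,18,42] → █  [on edge]
    (5,2)@(11, 5): e=[40,-14,34] → ·
    (2,3)@(5, 7): e=[0,30,30] → █  [on edge]
    (4,3)@(9, 7): e=[40,-2,22] → ·
    (1,4)@(3, 9): e=[0,42,18] → █  [on edge]
    (4,4)@(9, 9): e=[60,-6,6] → ·
    (0,5)@(1, 11): e=[0,54,6] → █  [on edge]
    (2,5)@(5, 11): e=[40,22,-2] → ·
    (3,5)@(7, 11): e=[60,6,-6] → ·
  covered (10 px):
    · · · · · · · · · · ·
    · · · · █ · · · · · ·
    · · · █ █ · · · · · ·
    · · █ █ · · · · · · ·
    · █ █ █ · · · · · · ·
    █ █ · · · · · · · · ·
    · · · · · · · · · · ·

Answer: [0,2,6]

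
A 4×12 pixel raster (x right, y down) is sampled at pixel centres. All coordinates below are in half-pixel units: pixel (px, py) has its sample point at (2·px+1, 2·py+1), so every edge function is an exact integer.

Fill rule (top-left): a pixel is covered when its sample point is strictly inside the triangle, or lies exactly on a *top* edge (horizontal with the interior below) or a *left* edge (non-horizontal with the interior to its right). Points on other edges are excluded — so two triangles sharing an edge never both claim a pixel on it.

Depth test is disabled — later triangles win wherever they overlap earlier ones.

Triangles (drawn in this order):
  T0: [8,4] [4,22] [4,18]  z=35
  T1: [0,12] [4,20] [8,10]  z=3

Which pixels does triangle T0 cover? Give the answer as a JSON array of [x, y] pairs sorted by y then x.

T0:
  2·area = 16
  edge (8, 4)→(4, 22): d=(-4,18) right/bottom  bias=-1
  edge (4, 22)→(4, 18): d=(0,-4) top-left  bias=+0
  edge (4, 18)→(8, 4): d=(4,-14) top-left  bias=+0
    (2,7)@(5, 15): e=[10,4,2] → #
    (3,7)@(7, 15): e=[-26,12,30] → ·
    (2,8)@(5, 17): e=[2,4,10] → #
    (3,8)@(7, 17): e=[-34,12,38] → ·
    (2,9)@(5, 19): e=[-6,4,18] → ·
  covered (2 px):
    · · · ·
    · · · ·
    · · · ·
    · · · ·
    · · · ·
    · · · ·
    · · · ·
    · · # ·
    · · # ·
    · · · ·
    · · · ·
    · · · ·
T1:
  2·area = 72  (B↔C swapped to make it positive)
  edge (0, 12)→(8, 10): d=(8,-2) top-left  bias=+0
  edge (8, 10)→(4, 20): d=(-4,10) right/bottom  bias=-1
  edge (4, 20)→(0, 12): d=(-4,-8) top-left  bias=+0
    (2,5)@(5, 11): e=[2,26,44] → #
    (3,5)@(7, 11): e=[6,6,60] → #
    (0,6)@(1, 13): e=[10,58,4] → #
    (1,6)@(3, 13): e=[14,38,20] → #
    (3,6)@(7, 13): e=[22,-2,52] → ·
    (0,7)@(1, 15): e=[26,50,-4] → ·
    (1,7)@(3, 15): e=[30,30,12] → #
    (3,7)@(7, 15): e=[38,-10,44] → ·
    (1,8)@(3, 17): e=[46,22,4] → #
    (3,8)@(7, 17): e=[54,-18,36] → ·
    (1,9)@(3, 19): e=[62,14,-4] → ·
    (2,9)@(5, 19): e=[66,-6,12] → ·
  covered (9 px):
    · · · ·
    · · · ·
    · · · ·
    · · · ·
    · · · ·
    · · # #
    # # # ·
    · # # ·
    · # # ·
    · · · ·
    · · · ·
    · · · ·

Result: [[2,7],[2,8]]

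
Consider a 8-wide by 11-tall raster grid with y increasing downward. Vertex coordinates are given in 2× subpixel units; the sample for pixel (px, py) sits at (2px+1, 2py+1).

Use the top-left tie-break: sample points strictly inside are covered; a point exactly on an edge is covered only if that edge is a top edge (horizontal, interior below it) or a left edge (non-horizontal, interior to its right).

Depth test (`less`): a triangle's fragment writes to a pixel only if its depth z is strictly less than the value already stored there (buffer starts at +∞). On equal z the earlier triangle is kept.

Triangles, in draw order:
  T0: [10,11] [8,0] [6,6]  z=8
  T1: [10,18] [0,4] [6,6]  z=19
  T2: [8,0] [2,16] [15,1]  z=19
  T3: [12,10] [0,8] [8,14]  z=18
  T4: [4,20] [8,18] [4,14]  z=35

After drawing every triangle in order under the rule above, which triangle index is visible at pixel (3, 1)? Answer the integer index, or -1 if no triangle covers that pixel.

T0:
  2·area = 34  (B↔C swapped to make it positive)
  edge (10, 11)→(6, 6): d=(-4,-5) top-left  bias=+0
  edge (6, 6)→(8, 0): d=(2,-6) top-left  bias=+0
  edge (8, 0)→(10, 11): d=(2,11) right/bottom  bias=-1
    (3,1)@(7, 3): e=[17,0,17] → X  [on edge]
    (4,1)@(9, 3): e=[27,12,-5] → .
    (3,2)@(7, 5): e=[9,4,21] → X
    (4,2)@(9, 5): e=[19,16,-1] → .
    (3,3)@(7, 7): e=[1,8,25] → X
    (4,3)@(9, 7): e=[11,20,3] → X
    (5,3)@(11, 7): e=[21,32,-19] → .
    (2,4)@(5, 9): e=[-17,0,51] → .  [on edge]
    (3,4)@(7, 9): e=[-7,12,29] → .
    (4,4)@(9, 9): e=[3,24,7] → X
    (5,4)@(11, 9): e=[13,36,-15] → .
    (4,5)@(9, 11): e=[-5,28,11] → .
    (1,7)@(3, 15): e=[-51,0,85] → .  [on edge]
    (0,10)@(1, 21): e=[-85,0,119] → .  [on edge]
  covered (5 px):
    . . . . . . . .
    . . . X . . . .
    . . . X . . . .
    . . . X X . . .
    . . . . X . . .
    . . . . . . . .
    . . . . . . . .
    . . . . . . . .
    . . . . . . . .
    . . . . . . . .
    . . . . . . . .
T1:
  2·area = 64
  edge (10, 18)→(0, 4): d=(-10,-14) top-left  bias=+0
  edge (0, 4)→(6, 6): d=(6,2) right/bottom  bias=-1
  edge (6, 6)→(10, 18): d=(4,12) right/bottom  bias=-1
    (2,1)@(5, 3): e=[80,-16,0] → .  [on edge]
    (0,2)@(1, 5): e=[4,4,56] → X
    (1,2)@(3, 5): e=[32,0,32] → .  [on edge]
    (0,3)@(1, 7): e=[-16,16,64] → .
    (1,3)@(3, 7): e=[12,12,40] → X
    (2,3)@(5, 7): e=[40,8,16] → X
    (3,3)@(7, 7): e=[68,4,-8] → .
    (4,3)@(9, 7): e=[96,0,-32] → .  [on edge]
    (1,4)@(3, 9): e=[-8,24,48] → .
    (2,4)@(5, 9): e=[20,20,24] → X
    (3,4)@(7, 9): e=[48,16,0] → .  [on edge]
    (7,4)@(15, 9): e=[160,0,-96] → .  [on edge]
    (2,5)@(5, 11): e=[0,32,32] → X  [on edge]
    (4,7)@(9, 15): e=[16,48,0] → .  [on edge]
    (5,10)@(11, 21): e=[-16,80,0] → .  [on edge]
  covered (7 px):
    . . . . . . . .
    . . . . . . . .
    X . . . . . . .
    . X X . . . . .
    . . X . . . . .
    . . X X . . . .
    . . . X . . . .
    . . . . . . . .
    . . . . . . . .
    . . . . . . . .
    . . . . . . . .
T2:
  2·area = 118  (B↔C swapped to make it positive)
  edge (8, 0)→(15, 1): d=(7,1) right/bottom  bias=-1
  edge (15, 1)→(2, 16): d=(-13,15) right/bottom  bias=-1
  edge (2, 16)→(8, 0): d=(6,-16) top-left  bias=+0
    (4,0)@(9, 1): e=[6,90,22] → X
    (5,0)@(11, 1): e=[4,60,54] → X
    (6,0)@(13, 1): e=[2,30,86] → X
    (7,0)@(15, 1): e=[0,0,118] → .  [on edge]
    (3,1)@(7, 3): e=[22,94,2] → X
    (7,1)@(15, 3): e=[14,-26,130] → .
    (3,2)@(7, 5): e=[36,68,14] → X
    (6,2)@(13, 5): e=[30,-22,110] → .
    (3,3)@(7, 7): e=[50,42,26] → X
    (5,3)@(11, 7): e=[46,-18,90] → .
    (2,4)@(5, 9): e=[66,46,6] → X
    (4,4)@(9, 9): e=[62,-14,70] → .
  covered (15 px):
    . . . . X X X .
    . . . X X X X .
    . . . X X X . .
    . . . X X . . .
    . . X X . . . .
    . . X . . . . .
    . . . . . . . .
    . . . . . . . .
    . . . . . . . .
    . . . . . . . .
    . . . . . . . .
T3:
  2·area = 56  (B↔C swapped to make it positive)
  edge (12, 10)→(8, 14): d=(-4,4) right/bottom  bias=-1
  edge (8, 14)→(0, 8): d=(-8,-6) top-left  bias=+0
  edge (0, 8)→(12, 10): d=(12,2) right/bottom  bias=-1
    (7,3)@(15, 7): e=[0,98,-42] → .  [on edge]
    (1,4)@(3, 9): e=[40,10,6] → X
    (2,4)@(5, 9): e=[32,22,2] → X
    (3,4)@(7, 9): e=[24,34,-2] → .
    (6,4)@(13, 9): e=[0,70,-14] → .  [on edge]
    (1,5)@(3, 11): e=[32,-6,30] → .
    (2,5)@(5, 11): e=[24,6,26] → X
    (3,5)@(7, 11): e=[16,18,22] → X
    (4,5)@(9, 11): e=[8,30,18] → X
    (5,5)@(11, 11): e=[0,42,14] → .  [on edge]
    (2,6)@(5, 13): e=[16,-10,50] → .
    (3,6)@(7, 13): e=[8,2,46] → X
    (4,6)@(9, 13): e=[0,14,42] → .  [on edge]
    (3,7)@(7, 15): e=[0,-14,70] → .  [on edge]
    (2,8)@(5, 17): e=[0,-42,98] → .  [on edge]
    (1,9)@(3, 19): e=[0,-70,126] → .  [on edge]
    (0,10)@(1, 21): e=[0,-98,154] → .  [on edge]
  covered (6 px):
    . . . . . . . .
    . . . . . . . .
    . . . . . . . .
    . . . . . . . .
    . X X . . . . .
    . . X X X . . .
    . . . X . . . .
    . . . . . . . .
    . . . . . . . .
    . . . . . . . .
    . . . . . . . .
T4:
  2·area = 24  (B↔C swapped to make it positive)
  edge (4, 20)→(4, 14): d=(0,-6) top-left  bias=+0
  edge (4, 14)→(8, 18): d=(4,4) right/bottom  bias=-1
  edge (8, 18)→(4, 20): d=(-4,2) right/bottom  bias=-1
    (0,5)@(1, 11): e=[-18,0,42] → .  [on edge]
    (1,6)@(3, 13): e=[-6,0,30] → .  [on edge]
    (2,7)@(5, 15): e=[6,0,18] → .  [on edge]
    (2,8)@(5, 17): e=[6,8,10] → X
    (3,8)@(7, 17): e=[18,0,6] → .  [on edge]
    (2,9)@(5, 19): e=[6,16,2] → X
    (3,9)@(7, 19): e=[18,8,-2] → .
    (4,9)@(9, 19): e=[30,0,-6] → .  [on edge]
    (2,10)@(5, 21): e=[6,24,-6] → .
    (5,10)@(11, 21): e=[42,0,-18] → .  [on edge]
  covered (2 px):
    . . . . . . . .
    . . . . . . . .
    . . . . . . . .
    . . . . . . . .
    . . . . . . . .
    . . . . . . . .
    . . . . . . . .
    . . . . . . . .
    . . X . . . . .
    . . X . . . . .
    . . . . . . . .

Z-buffer (winner per pixel, '.' = empty):
  . . . . 2 2 2 .
  . . . 0 2 2 2 .
  1 . . 0 2 2 . .
  . 1 1 0 0 . . .
  . 3 3 2 0 . . .
  . . 3 3 3 . . .
  . . . 3 . . . .
  . . . . . . . .
  . . 4 . . . . .
  . . 4 . . . . .
  . . . . . . . .

Result: 0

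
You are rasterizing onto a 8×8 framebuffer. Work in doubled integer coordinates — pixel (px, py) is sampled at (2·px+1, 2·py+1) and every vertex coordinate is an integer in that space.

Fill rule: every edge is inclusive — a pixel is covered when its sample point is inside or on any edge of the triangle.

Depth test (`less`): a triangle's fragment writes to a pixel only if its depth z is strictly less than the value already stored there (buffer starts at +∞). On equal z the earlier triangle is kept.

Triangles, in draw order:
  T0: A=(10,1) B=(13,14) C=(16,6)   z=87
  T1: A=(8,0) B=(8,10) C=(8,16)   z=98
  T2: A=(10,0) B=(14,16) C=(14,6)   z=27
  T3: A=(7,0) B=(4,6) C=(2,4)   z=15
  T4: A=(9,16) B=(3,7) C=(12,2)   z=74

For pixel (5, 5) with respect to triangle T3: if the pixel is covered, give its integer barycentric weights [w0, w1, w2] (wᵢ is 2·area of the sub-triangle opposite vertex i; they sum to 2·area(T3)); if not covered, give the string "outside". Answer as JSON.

T0:
  2·area = 63  (B↔C swapped to make it positive)
  edge (10, 1)→(16, 6): d=(6,5) inclusive
  edge (16, 6)→(13, 14): d=(-3,8) inclusive
  edge (13, 14)→(10, 1): d=(-3,-13) inclusive
    (5,1)@(11, 3): e=[7,49,7] → X
    (6,1)@(13, 3): e=[-3,33,33] → .
    (5,2)@(11, 5): e=[19,43,1] → X
    (6,2)@(13, 5): e=[9,27,27] → X
    (7,2)@(15, 5): e=[-1,11,53] → .
    (5,3)@(11, 7): e=[31,37,-5] → .
    (6,3)@(13, 7): e=[21,21,21] → X
    (7,3)@(15, 7): e=[11,5,47] → X
    (6,4)@(13, 9): e=[33,15,15] → X
    (7,4)@(15, 9): e=[23,-1,41] → .
    (6,5)@(13, 11): e=[45,9,9] → X
    (7,5)@(15, 11): e=[35,-7,35] → .
  covered (8 px):
    . . . . . . . .
    . . . . . X . .
    . . . . . X X .
    . . . . . . X X
    . . . . . . X .
    . . . . . . X .
    . . . . . . X .
    . . . . . . . .
T1:
  degenerate (2·area = 0) — covers nothing
T2:
  2·area = 40  (B↔C swapped to make it positive)
  edge (10, 0)→(14, 6): d=(4,6) inclusive
  edge (14, 6)→(14, 16): d=(0,10) inclusive
  edge (14, 16)→(10, 0): d=(-4,-16) inclusive
    (5,1)@(11, 3): e=[6,30,4] → X
    (6,1)@(13, 3): e=[-6,10,36] → .
    (5,2)@(11, 5): e=[14,30,-4] → .
    (6,2)@(13, 5): e=[2,10,28] → X
    (7,2)@(15, 5): e=[-10,-10,60] → .
    (6,3)@(13, 7): e=[10,10,20] → X
    (7,3)@(15, 7): e=[-2,-10,52] → .
    (6,4)@(13, 9): e=[18,10,12] → X
    (7,4)@(15, 9): e=[6,-10,44] → .
    (6,5)@(13, 11): e=[26,10,4] → X
    (7,5)@(15, 11): e=[14,-10,36] → .
    (6,6)@(13, 13): e=[34,10,-4] → .
  covered (5 px):
    . . . . . . . .
    . . . . . X . .
    . . . . . . X .
    . . . . . . X .
    . . . . . . X .
    . . . . . . X .
    . . . . . . . .
    . . . . . . . .
T3:
  2·area = 18
  edge (7, 0)→(4, 6): d=(-3,6) inclusive
  edge (4, 6)→(2, 4): d=(-2,-2) inclusive
  edge (2, 4)→(7, 0): d=(5,-4) inclusive
    (0,1)@(1, 3): e=[27,0,-9] → .  [on edge]
    (2,1)@(5, 3): e=[3,8,7] → X
    (3,1)@(7, 3): e=[-9,12,15] → .
    (1,2)@(3, 5): e=[9,0,9] → X  [on edge]
    (2,2)@(5, 5): e=[-3,4,17] → .
    (1,3)@(3, 7): e=[3,-4,19] → .
    (2,3)@(5, 7): e=[-9,0,27] → .  [on edge]
    (3,4)@(7, 9): e=[-27,0,45] → .  [on edge]
    (4,5)@(9, 11): e=[-45,0,63] → .  [on edge]
    (5,6)@(11, 13): e=[-63,0,81] → .  [on edge]
    (6,7)@(13, 15): e=[-81,0,99] → .  [on edge]
  covered (2 px):
    . . . . . . . .
    . . X . . . . .
    . X . . . . . .
    . . . . . . . .
    . . . . . . . .
    . . . . . . . .
    . . . . . . . .
    . . . . . . . .
T4:
  2·area = 111
  edge (9, 16)→(3, 7): d=(-6,-9) inclusive
  edge (3, 7)→(12, 2): d=(9,-5) inclusive
  edge (12, 2)→(9, 16): d=(-3,14) inclusive
    (5,1)@(11, 3): e=[96,4,11] → X
    (6,1)@(13, 3): e=[114,14,-17] → .
    (3,2)@(7, 5): e=[48,2,61] → X
    (4,2)@(9, 5): e=[66,12,33] → X
    (6,2)@(13, 5): e=[102,32,-23] → .
    (1,3)@(3, 7): e=[0,0,111] → X  [on edge]
    (2,3)@(5, 7): e=[18,10,83] → X
    (5,3)@(11, 7): e=[72,40,-1] → .
    (1,4)@(3, 9): e=[-12,18,105] → .
    (2,4)@(5, 9): e=[6,28,77] → X
    (5,4)@(11, 9): e=[60,58,-7] → .
    (2,5)@(5, 11): e=[-6,46,71] → .
    (3,6)@(7, 13): e=[0,74,37] → X  [on edge]
  covered (16 px):
    . . . . . . . .
    . . . . . X . .
    . . . X X X . .
    . X X X X . . .
    . . X X X . . .
    . . . X X . . .
    . . . X X . . .
    . . . . X . . .

Result: "outside"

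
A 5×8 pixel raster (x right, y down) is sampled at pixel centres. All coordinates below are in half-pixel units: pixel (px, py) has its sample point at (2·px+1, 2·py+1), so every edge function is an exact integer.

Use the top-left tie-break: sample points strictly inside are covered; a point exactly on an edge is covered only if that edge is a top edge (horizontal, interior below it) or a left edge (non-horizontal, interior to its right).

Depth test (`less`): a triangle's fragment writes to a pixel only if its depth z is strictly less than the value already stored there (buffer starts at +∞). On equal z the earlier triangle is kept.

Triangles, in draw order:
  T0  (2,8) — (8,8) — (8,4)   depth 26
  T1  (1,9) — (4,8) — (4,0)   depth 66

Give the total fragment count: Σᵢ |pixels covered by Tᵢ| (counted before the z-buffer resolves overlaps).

T0:
  2·area = 24  (B↔C swapped to make it positive)
  edge (2, 8)→(8, 4): d=(6,-4) top-left  bias=+0
  edge (8, 4)→(8, 8): d=(0,4) right/bottom  bias=-1
  edge (8, 8)→(2, 8): d=(-6,0) right/bottom  bias=-1
    (3,2)@(7, 5): e=[2,4,18] → #
    (4,2)@(9, 5): e=[10,-4,18] → ·
    (2,3)@(5, 7): e=[6,12,6] → #
    (4,3)@(9, 7): e=[22,-4,6] → ·
    (2,4)@(5, 9): e=[18,12,-6] → ·
    (3,4)@(7, 9): e=[26,4,-6] → ·
  covered (3 px):
    · · · · ·
    · · · · ·
    · · · # ·
    · · # # ·
    · · · · ·
    · · · · ·
    · · · · ·
    · · · · ·
T1:
  2·area = 24  (B↔C swapped to make it positive)
  edge (1, 9)→(4, 0): d=(3,-9) top-left  bias=+0
  edge (4, 0)→(4, 8): d=(0,8) right/bottom  bias=-1
  edge (4, 8)→(1, 9): d=(-3,1) right/bottom  bias=-1
    (1,1)@(3, 3): e=[0,8,16] → #  [on edge]
    (2,1)@(5, 3): e=[18,-8,14] → ·
    (1,2)@(3, 5): e=[6,8,10] → #
    (2,2)@(5, 5): e=[24,-8,8] → ·
    (1,3)@(3, 7): e=[12,8,4] → #
    (2,3)@(5, 7): e=[30,-8,2] → ·
    (3,3)@(7, 7): e=[48,-24,0] → ·  [on edge]
    (0,4)@(1, 9): e=[0,24,0] → ·  [on edge]
    (1,4)@(3, 9): e=[18,8,-2] → ·
  covered (3 px):
    · · · · ·
    · # · · ·
    · # · · ·
    · # · · ·
    · · · · ·
    · · · · ·
    · · · · ·
    · · · · ·

Answer: 6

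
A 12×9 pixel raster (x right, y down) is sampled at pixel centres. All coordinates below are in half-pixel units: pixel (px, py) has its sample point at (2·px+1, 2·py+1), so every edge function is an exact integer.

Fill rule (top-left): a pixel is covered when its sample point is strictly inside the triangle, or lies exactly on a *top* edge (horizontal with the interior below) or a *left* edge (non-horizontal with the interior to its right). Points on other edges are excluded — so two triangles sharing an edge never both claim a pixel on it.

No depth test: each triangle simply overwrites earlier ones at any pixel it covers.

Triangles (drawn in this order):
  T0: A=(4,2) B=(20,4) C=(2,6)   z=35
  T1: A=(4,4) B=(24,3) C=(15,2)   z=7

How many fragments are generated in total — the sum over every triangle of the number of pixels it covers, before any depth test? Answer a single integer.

T0:
  2·area = 68
  edge (4, 2)→(20, 4): d=(16,2) right/bottom  bias=-1
  edge (20, 4)→(2, 6): d=(-18,2) right/bottom  bias=-1
  edge (2, 6)→(4, 2): d=(2,-4) top-left  bias=+0
    (2,1)@(5, 3): e=[14,48,6] → #
    (3,1)@(7, 3): e=[10,44,14] → #
    (4,1)@(9, 3): e=[6,40,22] → #
    (5,1)@(11, 3): e=[2,36,30] → #
    (6,1)@(13, 3): e=[-2,32,38] → ·
    (1,2)@(3, 5): e=[50,16,2] → #
    (5,2)@(11, 5): e=[34,0,34] → ·  [on edge]
    (1,3)@(3, 7): e=[82,-20,6] → ·
    (2,3)@(5, 7): e=[78,-24,14] → ·
    (3,3)@(7, 7): e=[74,-28,22] → ·
    (4,3)@(9, 7): e=[70,-32,30] → ·
  covered (8 px):
    · · · · · · · · · · · ·
    · · # # # # · · · · · ·
    · # # # # · · · · · · ·
    · · · · · · · · · · · ·
    · · · · · · · · · · · ·
    · · · · · · · · · · · ·
    · · · · · · · · · · · ·
    · · · · · · · · · · · ·
    · · · · · · · · · · · ·
T1:
  2·area = 29  (B↔C swapped to make it positive)
  edge (4, 4)→(15, 2): d=(11,-2) top-left  bias=+0
  edge (15, 2)→(24, 3): d=(9,1) right/bottom  bias=-1
  edge (24, 3)→(4, 4): d=(-20,1) right/bottom  bias=-1
    (5,1)@(11, 3): e=[3,13,13] → #
    (6,1)@(13, 3): e=[7,11,11] → #
    (7,1)@(15, 3): e=[11,9,9] → #
    (8,1)@(17, 3): e=[15,7,7] → #
    (9,1)@(19, 3): e=[19,5,5] → #
    (10,1)@(21, 3): e=[23,3,3] → #
    (11,1)@(23, 3): e=[27,1,1] → #
    (5,2)@(11, 5): e=[25,31,-27] → ·
    (6,2)@(13, 5): e=[29,29,-29] → ·
    (7,2)@(15, 5): e=[33,27,-31] → ·
    (8,2)@(17, 5): e=[37,25,-33] → ·
    (9,2)@(19, 5): e=[41,23,-35] → ·
  covered (7 px):
    · · · · · · · · · · · ·
    · · · · · # # # # # # #
    · · · · · · · · · · · ·
    · · · · · · · · · · · ·
    · · · · · · · · · · · ·
    · · · · · · · · · · · ·
    · · · · · · · · · · · ·
    · · · · · · · · · · · ·
    · · · · · · · · · · · ·

Final: 15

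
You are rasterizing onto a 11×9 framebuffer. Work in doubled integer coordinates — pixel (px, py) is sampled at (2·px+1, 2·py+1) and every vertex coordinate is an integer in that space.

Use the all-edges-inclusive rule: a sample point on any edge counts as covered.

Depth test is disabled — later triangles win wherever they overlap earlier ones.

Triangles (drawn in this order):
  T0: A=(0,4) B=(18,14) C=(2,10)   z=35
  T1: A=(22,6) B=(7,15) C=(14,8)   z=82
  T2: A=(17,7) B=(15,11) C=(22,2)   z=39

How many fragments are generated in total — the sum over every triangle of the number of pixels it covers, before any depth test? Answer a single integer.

T0:
  2·area = 88
  edge (0, 4)→(18, 14): d=(18,10) inclusive
  edge (18, 14)→(2, 10): d=(-16,-4) inclusive
  edge (2, 10)→(0, 4): d=(-2,-6) inclusive
    (0,2)@(1, 5): e=[8,76,4] → #
    (1,2)@(3, 5): e=[-12,84,16] → ·
    (0,3)@(1, 7): e=[44,44,0] → #  [on edge]
    (1,3)@(3, 7): e=[24,52,12] → #
    (2,3)@(5, 7): e=[4,60,24] → #
    (3,3)@(7, 7): e=[-16,68,36] → ·
    (0,4)@(1, 9): e=[80,12,-4] → ·
    (1,4)@(3, 9): e=[60,20,8] → #
    (3,4)@(7, 9): e=[20,36,32] → #
    (4,4)@(9, 9): e=[0,44,44] → #  [on edge]
    (5,4)@(11, 9): e=[-20,52,56] → ·
    (1,5)@(3, 11): e=[96,-12,4] → ·
    (1,6)@(3, 13): e=[132,-44,0] → ·  [on edge]
  covered (12 px):
    · · · · · · · · · · ·
    · · · · · · · · · · ·
    # · · · · · · · · · ·
    # # # · · · · · · · ·
    · # # # # · · · · · ·
    · · · # # # · · · · ·
    · · · · · · · # · · ·
    · · · · · · · · · · ·
    · · · · · · · · · · ·
T1:
  2·area = 42
  edge (22, 6)→(7, 15): d=(-15,9) inclusive
  edge (7, 15)→(14, 8): d=(7,-7) inclusive
  edge (14, 8)→(22, 6): d=(8,-2) inclusive
    (10,0)@(21, 1): e=[84,0,-42] → ·  [on edge]
    (9,1)@(19, 3): e=[72,0,-30] → ·  [on edge]
    (8,2)@(17, 5): e=[60,0,-18] → ·  [on edge]
    (7,3)@(15, 7): e=[48,0,-6] → ·  [on edge]
    (9,3)@(19, 7): e=[12,28,2] → #
    (10,3)@(21, 7): e=[-6,42,6] → ·
    (6,4)@(13, 9): e=[36,0,6] → #  [on edge]
    (7,4)@(15, 9): e=[18,14,10] → #
    (8,4)@(17, 9): e=[0,28,14] → #  [on edge]
    (9,4)@(19, 9): e=[-18,42,18] → ·
    (5,5)@(11, 11): e=[24,0,18] → #  [on edge]
    (7,5)@(15, 11): e=[-12,28,26] → ·
    (4,6)@(9, 13): e=[12,0,30] → #  [on edge]
    (3,7)@(7, 15): e=[0,0,42] → #  [on edge]
    (2,8)@(5, 17): e=[-12,0,54] → ·  [on edge]
  covered (8 px):
    · · · · · · · · · · ·
    · · · · · · · · · · ·
    · · · · · · · · · · ·
    · · · · · · · · · # ·
    · · · · · · # # # · ·
    · · · · · # # · · · ·
    · · · · # · · · · · ·
    · · · # · · · · · · ·
    · · · · · · · · · · ·
T2:
  2·area = 10  (B↔C swapped to make it positive)
  edge (17, 7)→(22, 2): d=(5,-5) inclusive
  edge (22, 2)→(15, 11): d=(-7,9) inclusive
  edge (15, 11)→(17, 7): d=(2,-4) inclusive
    (9,1)@(19, 3): e=[-10,20,0] → ·  [on edge]
    (10,1)@(21, 3): e=[0,2,8] → #  [on edge]
    (9,2)@(19, 5): e=[0,6,4] → #  [on edge]
    (10,2)@(21, 5): e=[10,-12,12] → ·
    (8,3)@(17, 7): e=[0,10,0] → #  [on edge]
    (9,3)@(19, 7): e=[10,-8,8] → ·
    (7,4)@(15, 9): e=[0,14,-4] → ·  [on edge]
    (8,4)@(17, 9): e=[10,-4,4] → ·
    (6,5)@(13, 11): e=[0,18,-8] → ·  [on edge]
    (7,5)@(15, 11): e=[10,0,0] → #  [on edge]
    (8,5)@(17, 11): e=[20,-18,8] → ·
    (5,6)@(11, 13): e=[0,22,-12] → ·  [on edge]
    (4,7)@(9, 15): e=[0,26,-16] → ·  [on edge]
    (6,7)@(13, 15): e=[20,-10,0] → ·  [on edge]
    (3,8)@(7, 17): e=[0,30,-20] → ·  [on edge]
  covered (4 px):
    · · · · · · · · · · ·
    · · · · · · · · · · #
    · · · · · · · · · # ·
    · · · · · · · · # · ·
    · · · · · · · · · · ·
    · · · · · · · # · · ·
    · · · · · · · · · · ·
    · · · · · · · · · · ·
    · · · · · · · · · · ·

Result: 24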